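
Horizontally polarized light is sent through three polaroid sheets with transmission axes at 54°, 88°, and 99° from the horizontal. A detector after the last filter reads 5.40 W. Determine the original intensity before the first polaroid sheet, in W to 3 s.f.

I₀ ≈ 23.6 W

By Malus's law, I₁ = I₀ cos²(54° − 0°) = I₀ cos²(54°) = 0.3455 I₀.
I₂ = I₁ cos²(88° − 54°) = 0.3455 I₀ · cos²(34°) = 0.2375 I₀.
I₃ = I₂ cos²(99° − 88°) = 0.2375 I₀ · cos²(11°) = 0.2288 I₀.
So 5.40 W = 0.2288 I₀, giving I₀ = 5.40/0.2288 = 23.6 W.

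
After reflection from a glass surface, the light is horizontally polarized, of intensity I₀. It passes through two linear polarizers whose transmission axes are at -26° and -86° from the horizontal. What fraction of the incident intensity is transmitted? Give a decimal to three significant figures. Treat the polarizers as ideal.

By Malus's law, I₁ = I₀ cos²(-26° − 0°) = I₀ cos²(26°) = 0.8078 I₀.
I₂ = I₁ cos²(-86° + 26°) = 0.8078 I₀ · cos²(60°) = 0.202 I₀.
Transmitted fraction = 0.202.

≈ 0.202 I₀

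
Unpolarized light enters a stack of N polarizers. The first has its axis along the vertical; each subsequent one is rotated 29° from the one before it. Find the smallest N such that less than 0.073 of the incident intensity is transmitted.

First polarizer halves the unpolarized light: factor 1/2.
Each further stage multiplies by cos²(29°) = 0.765.
After N polarizers: T = 0.5·0.765^(N−1). Require T < 0.073 ⇒ N−1 > ln(0.073/0.5)/ln(0.765) = 7.18, so N−1 ≥ 8 and N = 9.
Check: N=9 gives T = 0.05862 < 0.073; N=8 gives T = 0.07664.

N = 9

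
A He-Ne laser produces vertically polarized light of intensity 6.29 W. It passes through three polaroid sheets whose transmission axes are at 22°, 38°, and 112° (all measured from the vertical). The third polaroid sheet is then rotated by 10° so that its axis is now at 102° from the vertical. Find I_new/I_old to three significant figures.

Before rotation:
By Malus's law, I₁ = I₀ cos²(22° − 0°) = I₀ cos²(22°) = 0.8597 I₀.
I₂ = I₁ cos²(38° − 22°) = 0.8597 I₀ · cos²(16°) = 0.7944 I₀.
I₃ = I₂ cos²(112° − 38°) = 0.7944 I₀ · cos²(74°) = 0.06035 I₀.
After rotation:
I₁ = I₀ cos²(22° − 0°) = I₀ cos²(22°) = 0.8597 I₀.
I₂ = I₁ cos²(38° − 22°) = 0.8597 I₀ · cos²(16°) = 0.7944 I₀.
I₃ = I₂ cos²(102° − 38°) = 0.7944 I₀ · cos²(64°) = 0.1527 I₀.
Ratio = 0.1527 / 0.06035 = 2.529.

I_new/I_old ≈ 2.53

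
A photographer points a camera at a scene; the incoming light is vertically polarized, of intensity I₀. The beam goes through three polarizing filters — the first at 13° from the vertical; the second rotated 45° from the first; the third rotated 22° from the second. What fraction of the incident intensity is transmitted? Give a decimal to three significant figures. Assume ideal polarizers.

≈ 0.408 I₀

I₁ = I₀ cos²(13° − 0°) = I₀ cos²(13°) = 0.9494 I₀.
I₂ = I₁ cos²(45°) = 0.9494 · 0.5 I₀ = 0.4747 I₀.
I₃ = I₂ cos²(22°) = 0.4747 · 0.8597 I₀ = 0.4081 I₀.
Transmitted fraction = 0.4081.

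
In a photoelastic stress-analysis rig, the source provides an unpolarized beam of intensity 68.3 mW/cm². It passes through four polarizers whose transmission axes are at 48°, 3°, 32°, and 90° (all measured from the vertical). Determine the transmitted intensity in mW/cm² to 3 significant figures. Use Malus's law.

Unpolarized light through the first polarizer → I₁ = 68.3 mW/cm²/2 = 34.15 mW/cm², polarized at 48°.
I₂ = I₁ · cos²(45°) = 34.15 · 0.5 = 17.08 mW/cm².
I₃ = I₂ · cos²(29°) = 17.08 · 0.765 = 13.06 mW/cm².
I₄ = I₃ · cos²(58°) = 13.06 · 0.2808 = 3.668 mW/cm².

I ≈ 3.67 mW/cm²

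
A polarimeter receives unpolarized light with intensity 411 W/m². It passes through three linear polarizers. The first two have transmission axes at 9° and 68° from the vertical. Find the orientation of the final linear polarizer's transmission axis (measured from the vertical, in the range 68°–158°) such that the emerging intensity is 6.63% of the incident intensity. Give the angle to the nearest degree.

θ ≈ 113°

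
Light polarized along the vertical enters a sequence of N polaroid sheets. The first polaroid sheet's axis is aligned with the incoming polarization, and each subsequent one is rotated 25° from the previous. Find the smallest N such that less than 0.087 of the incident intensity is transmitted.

N = 14

First polarizer is aligned with the polarization: full transmission.
Each further stage multiplies by cos²(25°) = 0.8214.
After N polarizers: T = 0.8214^(N−1). Require T < 0.087 ⇒ N−1 > ln(0.087)/ln(0.8214) = 12.41, so N−1 ≥ 13 and N = 14.
Check: N=14 gives T = 0.07748 < 0.087; N=13 gives T = 0.09432.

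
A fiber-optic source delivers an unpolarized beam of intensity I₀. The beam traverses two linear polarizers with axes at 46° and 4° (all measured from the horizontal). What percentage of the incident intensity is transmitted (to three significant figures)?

Unpolarized light through the first polarizer → I₁ = ½ I₀, now polarized at 46°.
I₂ = I₁ cos²(4° − 46°) = 0.5 I₀ · cos²(42°) = 0.2761 I₀.
That is 27.61% of the incident intensity.

≈ 27.6%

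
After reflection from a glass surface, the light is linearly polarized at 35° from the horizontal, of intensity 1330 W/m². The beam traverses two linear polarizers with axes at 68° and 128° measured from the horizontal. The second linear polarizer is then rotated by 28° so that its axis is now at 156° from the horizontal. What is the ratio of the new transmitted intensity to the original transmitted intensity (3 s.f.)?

I_new/I_old ≈ 0.00487

Before rotation:
I₁ = I₀ cos²(68° − 35°) = I₀ cos²(33°) = 0.7034 I₀.
I₂ = I₁ cos²(128° − 68°) = 0.7034 I₀ · cos²(60°) = 0.1758 I₀.
After rotation:
I₁ = I₀ cos²(68° − 35°) = I₀ cos²(33°) = 0.7034 I₀.
I₂ = I₁ cos²(156° − 68°) = 0.7034 I₀ · cos²(88°) = 0.0008567 I₀.
Ratio = 0.0008567 / 0.1758 = 0.004872.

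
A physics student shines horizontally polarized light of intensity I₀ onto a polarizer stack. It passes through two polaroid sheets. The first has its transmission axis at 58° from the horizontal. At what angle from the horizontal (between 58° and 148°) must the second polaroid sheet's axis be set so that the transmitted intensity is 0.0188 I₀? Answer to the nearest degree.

By Malus's law, I₁ = I₀ cos²(58° − 0°) = I₀ cos²(58°) = 0.2808 I₀.
Need I₂/I₀ = 0.0188, so cos²(θ − 58°) = 0.0188 / 0.2808 = 0.06695.
θ − 58° = arccos(√0.06695) = 75.0°, giving θ ≈ 58 + 75.0 = 133.0°.

θ ≈ 133°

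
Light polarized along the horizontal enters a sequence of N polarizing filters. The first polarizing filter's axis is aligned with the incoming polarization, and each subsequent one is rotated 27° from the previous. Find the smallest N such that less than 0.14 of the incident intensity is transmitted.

First polarizer is aligned with the polarization: full transmission.
Each further stage multiplies by cos²(27°) = 0.7939.
After N polarizers: T = 0.7939^(N−1). Require T < 0.14 ⇒ N−1 > ln(0.14)/ln(0.7939) = 8.52, so N−1 ≥ 9 and N = 10.
Check: N=10 gives T = 0.1253 < 0.14; N=9 gives T = 0.1578.

N = 10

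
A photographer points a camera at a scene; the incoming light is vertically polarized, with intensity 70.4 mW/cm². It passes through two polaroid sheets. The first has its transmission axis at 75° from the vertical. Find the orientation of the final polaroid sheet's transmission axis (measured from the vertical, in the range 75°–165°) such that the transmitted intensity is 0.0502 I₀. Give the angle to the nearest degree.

By Malus's law, I₁ = I₀ cos²(75° − 0°) = I₀ cos²(75°) = 0.06699 I₀.
Need I₂/I₀ = 0.0502, so cos²(θ − 75°) = 0.0502 / 0.06699 = 0.7494.
θ − 75° = arccos(√0.7494) = 30.0°, giving θ ≈ 75 + 30.0 = 105.0°.

θ ≈ 105°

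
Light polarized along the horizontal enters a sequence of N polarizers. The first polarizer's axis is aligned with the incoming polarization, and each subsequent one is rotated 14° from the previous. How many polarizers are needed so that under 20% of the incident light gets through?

N = 28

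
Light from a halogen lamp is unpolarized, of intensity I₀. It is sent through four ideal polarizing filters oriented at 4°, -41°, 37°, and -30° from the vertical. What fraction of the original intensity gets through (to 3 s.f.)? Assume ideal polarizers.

Unpolarized light through the first polarizer → I₁ = ½ I₀, now polarized at 4°.
I₂ = I₁ cos²(-41° − 4°) = 0.5 I₀ · cos²(45°) = 0.25 I₀.
I₃ = I₂ cos²(37° + 41°) = 0.25 I₀ · cos²(78°) = 0.01081 I₀.
I₄ = I₃ cos²(-30° − 37°) = 0.01081 I₀ · cos²(67°) = 0.00165 I₀.
Transmitted fraction = 0.00165.

≈ 0.00165 I₀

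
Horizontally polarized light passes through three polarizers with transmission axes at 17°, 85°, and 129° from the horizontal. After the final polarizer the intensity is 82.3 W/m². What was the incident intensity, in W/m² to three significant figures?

I₁ = I₀ cos²(17° − 0°) = I₀ cos²(17°) = 0.9145 I₀.
I₂ = I₁ cos²(85° − 17°) = 0.9145 I₀ · cos²(68°) = 0.1283 I₀.
I₃ = I₂ cos²(129° − 85°) = 0.1283 I₀ · cos²(44°) = 0.06641 I₀.
So 82.3 W/m² = 0.06641 I₀, giving I₀ = 82.3/0.06641 = 1239 W/m².

I₀ ≈ 1240 W/m²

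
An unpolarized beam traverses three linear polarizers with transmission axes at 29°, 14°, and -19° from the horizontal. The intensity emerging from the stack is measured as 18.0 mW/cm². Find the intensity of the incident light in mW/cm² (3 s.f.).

Unpolarized light through the first polarizer → I₁ = ½ I₀, now polarized at 29°.
I₂ = I₁ cos²(14° − 29°) = 0.5 I₀ · cos²(15°) = 0.4665 I₀.
I₃ = I₂ cos²(-19° − 14°) = 0.4665 I₀ · cos²(33°) = 0.3281 I₀.
So 18.0 mW/cm² = 0.3281 I₀, giving I₀ = 18.0/0.3281 = 54.86 mW/cm².

I₀ ≈ 54.9 mW/cm²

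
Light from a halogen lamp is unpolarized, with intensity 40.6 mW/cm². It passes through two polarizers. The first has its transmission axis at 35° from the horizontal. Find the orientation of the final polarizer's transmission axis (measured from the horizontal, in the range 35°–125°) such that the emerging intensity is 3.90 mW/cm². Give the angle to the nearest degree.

Unpolarized light through the first polarizer → I₁ = ½ I₀, now polarized at 35°.
Target fraction: 3.90 / 40.6 mW/cm² = 0.09606 of I₀.
Need I₂/I₀ = 0.09606, so cos²(θ − 35°) = 0.09606 / 0.5 = 0.1921.
θ − 35° = arccos(√0.1921) = 64.0°, giving θ ≈ 35 + 64.0 = 99.0°.

θ ≈ 99°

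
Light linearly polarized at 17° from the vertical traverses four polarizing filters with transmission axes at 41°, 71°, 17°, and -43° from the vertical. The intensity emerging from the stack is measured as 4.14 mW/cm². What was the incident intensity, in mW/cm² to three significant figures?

By Malus's law, I₁ = I₀ cos²(41° − 17°) = I₀ cos²(24°) = 0.8346 I₀.
I₂ = I₁ cos²(71° − 41°) = 0.8346 I₀ · cos²(30°) = 0.6259 I₀.
I₃ = I₂ cos²(17° − 71°) = 0.6259 I₀ · cos²(54°) = 0.2163 I₀.
I₄ = I₃ cos²(-43° − 17°) = 0.2163 I₀ · cos²(60°) = 0.05406 I₀.
So 4.14 mW/cm² = 0.05406 I₀, giving I₀ = 4.14/0.05406 = 76.58 mW/cm².

I₀ ≈ 76.6 mW/cm²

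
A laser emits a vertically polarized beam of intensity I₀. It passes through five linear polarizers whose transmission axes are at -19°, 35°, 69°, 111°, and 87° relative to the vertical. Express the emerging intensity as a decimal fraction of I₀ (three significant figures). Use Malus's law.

By Malus's law, I₁ = I₀ cos²(-19° − 0°) = I₀ cos²(19°) = 0.894 I₀.
I₂ = I₁ cos²(35° + 19°) = 0.894 I₀ · cos²(54°) = 0.3089 I₀.
I₃ = I₂ cos²(69° − 35°) = 0.3089 I₀ · cos²(34°) = 0.2123 I₀.
I₄ = I₃ cos²(111° − 69°) = 0.2123 I₀ · cos²(42°) = 0.1172 I₀.
I₅ = I₄ cos²(87° − 111°) = 0.1172 I₀ · cos²(24°) = 0.09784 I₀.
Transmitted fraction = 0.09784.

≈ 0.0978 I₀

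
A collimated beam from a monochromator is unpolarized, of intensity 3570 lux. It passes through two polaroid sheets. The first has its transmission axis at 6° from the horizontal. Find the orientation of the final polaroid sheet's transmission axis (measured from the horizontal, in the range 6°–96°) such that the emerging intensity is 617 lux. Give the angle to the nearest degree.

Unpolarized light through the first polarizer → I₁ = ½ I₀, now polarized at 6°.
Target fraction: 617 / 3570 lux = 0.1728 of I₀.
Need I₂/I₀ = 0.1728, so cos²(θ − 6°) = 0.1728 / 0.5 = 0.3457.
θ − 6° = arccos(√0.3457) = 54.0°, giving θ ≈ 6 + 54.0 = 60.0°.

θ ≈ 60°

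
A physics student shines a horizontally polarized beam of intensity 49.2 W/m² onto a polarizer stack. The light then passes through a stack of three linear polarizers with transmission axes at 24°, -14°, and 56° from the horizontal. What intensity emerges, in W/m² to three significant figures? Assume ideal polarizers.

By Malus's law, I₁ = 49.2 W/m² · cos²(24°) = 41.06 W/m².
I₂ = I₁ · cos²(38°) = 41.06 · 0.621 = 25.5 W/m².
I₃ = I₂ · cos²(70°) = 25.5 · 0.117 = 2.983 W/m².

I ≈ 2.98 W/m²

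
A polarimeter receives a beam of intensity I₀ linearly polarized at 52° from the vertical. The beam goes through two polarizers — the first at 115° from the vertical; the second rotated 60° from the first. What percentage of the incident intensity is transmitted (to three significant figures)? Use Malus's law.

By Malus's law, I₁ = I₀ cos²(115° − 52°) = I₀ cos²(63°) = 0.2061 I₀.
I₂ = I₁ cos²(60°) = 0.2061 · 0.25 I₀ = 0.05153 I₀.
That is 5.153% of the incident intensity.

≈ 5.15%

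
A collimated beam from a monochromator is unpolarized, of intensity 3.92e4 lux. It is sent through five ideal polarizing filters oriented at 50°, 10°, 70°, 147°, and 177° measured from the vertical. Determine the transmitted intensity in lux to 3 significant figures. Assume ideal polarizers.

Unpolarized light through the first polarizer → I₁ = 3.92e4 lux/2 = 1.96e+04 lux, polarized at 50°.
I₂ = I₁ · cos²(40°) = 1.96e+04 · 0.5868 = 1.15e+04 lux.
I₃ = I₂ · cos²(60°) = 1.15e+04 · 0.25 = 2875 lux.
I₄ = I₃ · cos²(77°) = 2875 · 0.0506 = 145.5 lux.
I₅ = I₄ · cos²(30°) = 145.5 · 0.75 = 109.1 lux.

I ≈ 109 lux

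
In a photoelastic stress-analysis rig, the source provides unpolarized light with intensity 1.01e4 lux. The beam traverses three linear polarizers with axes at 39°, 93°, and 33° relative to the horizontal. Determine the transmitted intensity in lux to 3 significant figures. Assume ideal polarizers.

Unpolarized light through the first polarizer → I₁ = 1.01e4 lux/2 = 5050 lux, polarized at 39°.
I₂ = I₁ · cos²(54°) = 5050 · 0.3455 = 1745 lux.
I₃ = I₂ · cos²(60°) = 1745 · 0.25 = 436.2 lux.

I ≈ 436 lux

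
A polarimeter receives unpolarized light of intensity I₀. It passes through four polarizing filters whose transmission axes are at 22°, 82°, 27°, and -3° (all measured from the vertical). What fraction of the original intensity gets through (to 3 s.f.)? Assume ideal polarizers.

≈ 0.0308 I₀

Unpolarized light through the first polarizer → I₁ = ½ I₀, now polarized at 22°.
I₂ = I₁ cos²(82° − 22°) = 0.5 I₀ · cos²(60°) = 0.125 I₀.
I₃ = I₂ cos²(27° − 82°) = 0.125 I₀ · cos²(55°) = 0.04112 I₀.
I₄ = I₃ cos²(-3° − 27°) = 0.04112 I₀ · cos²(30°) = 0.03084 I₀.
Transmitted fraction = 0.03084.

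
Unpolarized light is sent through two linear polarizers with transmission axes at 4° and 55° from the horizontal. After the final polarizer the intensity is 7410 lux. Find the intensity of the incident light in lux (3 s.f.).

I₀ ≈ 3.74e4 lux

Unpolarized light through the first polarizer → I₁ = ½ I₀, now polarized at 4°.
I₂ = I₁ cos²(55° − 4°) = 0.5 I₀ · cos²(51°) = 0.198 I₀.
So 7410 lux = 0.198 I₀, giving I₀ = 7410/0.198 = 3.742e+04 lux.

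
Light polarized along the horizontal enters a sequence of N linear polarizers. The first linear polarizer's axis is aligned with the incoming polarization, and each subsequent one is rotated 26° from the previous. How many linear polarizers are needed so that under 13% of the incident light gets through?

First polarizer is aligned with the polarization: full transmission.
Each further stage multiplies by cos²(26°) = 0.8078.
After N polarizers: T = 0.8078^(N−1). Require T < 0.13 ⇒ N−1 > ln(0.13)/ln(0.8078) = 9.56, so N−1 ≥ 10 and N = 11.
Check: N=11 gives T = 0.1184 < 0.13; N=10 gives T = 0.1465.

N = 11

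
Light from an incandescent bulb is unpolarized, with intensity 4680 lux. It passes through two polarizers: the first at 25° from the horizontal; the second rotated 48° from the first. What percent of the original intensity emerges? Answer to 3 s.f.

Unpolarized light through the first polarizer → I₁ = 4680 lux/2 = 2340 lux, polarized at 25°.
I₂ = I₁ · cos²(48°) = 2340 · 0.4477 = 1048 lux.
That is 22.39% of the incident intensity.

≈ 22.4%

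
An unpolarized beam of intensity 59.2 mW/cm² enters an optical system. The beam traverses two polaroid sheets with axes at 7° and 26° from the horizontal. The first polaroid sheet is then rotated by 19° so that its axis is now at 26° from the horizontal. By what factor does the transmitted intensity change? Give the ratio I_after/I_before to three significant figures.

I_new/I_old ≈ 1.12

Before rotation:
Unpolarized light through the first polarizer → I₁ = ½ I₀, now polarized at 7°.
I₂ = I₁ cos²(26° − 7°) = 0.5 I₀ · cos²(19°) = 0.447 I₀.
After rotation:
Unpolarized light through the first polarizer → I₁ = ½ I₀, now polarized at 26°.
I₂ = I₁ cos²(26° − 26°) = 0.5 I₀ · cos²(0°) = 0.5 I₀.
Ratio = 0.5 / 0.447 = 1.119.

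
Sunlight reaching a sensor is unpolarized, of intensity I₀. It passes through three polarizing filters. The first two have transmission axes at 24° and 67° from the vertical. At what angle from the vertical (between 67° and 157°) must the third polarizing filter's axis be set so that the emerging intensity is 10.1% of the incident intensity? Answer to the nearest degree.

Unpolarized light through the first polarizer → I₁ = ½ I₀, now polarized at 24°.
I₂ = I₁ cos²(67° − 24°) = 0.5 I₀ · cos²(43°) = 0.2674 I₀.
Need I₃/I₀ = 0.101, so cos²(θ − 67°) = 0.101 / 0.2674 = 0.3777.
θ − 67° = arccos(√0.3777) = 52.1°, giving θ ≈ 67 + 52.1 = 119.1°.

θ ≈ 119°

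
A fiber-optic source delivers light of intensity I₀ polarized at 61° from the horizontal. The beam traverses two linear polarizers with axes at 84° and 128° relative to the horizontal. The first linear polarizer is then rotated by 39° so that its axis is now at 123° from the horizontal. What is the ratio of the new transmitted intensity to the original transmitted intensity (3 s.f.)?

I_new/I_old ≈ 0.499

Before rotation:
By Malus's law, I₁ = I₀ cos²(84° − 61°) = I₀ cos²(23°) = 0.8473 I₀.
I₂ = I₁ cos²(128° − 84°) = 0.8473 I₀ · cos²(44°) = 0.4385 I₀.
After rotation:
I₁ = I₀ cos²(123° − 61°) = I₀ cos²(62°) = 0.2204 I₀.
I₂ = I₁ cos²(128° − 123°) = 0.2204 I₀ · cos²(5°) = 0.2187 I₀.
Ratio = 0.2187 / 0.4385 = 0.4989.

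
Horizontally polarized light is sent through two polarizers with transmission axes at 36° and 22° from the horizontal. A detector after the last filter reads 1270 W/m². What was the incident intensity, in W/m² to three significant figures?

By Malus's law, I₁ = I₀ cos²(36° − 0°) = I₀ cos²(36°) = 0.6545 I₀.
I₂ = I₁ cos²(22° − 36°) = 0.6545 I₀ · cos²(14°) = 0.6162 I₀.
So 1270 W/m² = 0.6162 I₀, giving I₀ = 1270/0.6162 = 2061 W/m².

I₀ ≈ 2060 W/m²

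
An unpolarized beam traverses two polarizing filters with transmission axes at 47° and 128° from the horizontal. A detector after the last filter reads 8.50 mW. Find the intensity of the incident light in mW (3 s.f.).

Unpolarized light through the first polarizer → I₁ = ½ I₀, now polarized at 47°.
I₂ = I₁ cos²(128° − 47°) = 0.5 I₀ · cos²(81°) = 0.01224 I₀.
So 8.50 mW = 0.01224 I₀, giving I₀ = 8.50/0.01224 = 694.7 mW.

I₀ ≈ 695 mW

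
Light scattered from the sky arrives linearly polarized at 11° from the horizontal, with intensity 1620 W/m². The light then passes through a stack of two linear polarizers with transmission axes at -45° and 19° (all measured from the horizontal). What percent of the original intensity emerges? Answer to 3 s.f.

I₁ = 1620 W/m² · cos²(56°) = 506.6 W/m².
I₂ = I₁ · cos²(64°) = 506.6 · 0.1922 = 97.35 W/m².
That is 6.009% of the incident intensity.

≈ 6.01%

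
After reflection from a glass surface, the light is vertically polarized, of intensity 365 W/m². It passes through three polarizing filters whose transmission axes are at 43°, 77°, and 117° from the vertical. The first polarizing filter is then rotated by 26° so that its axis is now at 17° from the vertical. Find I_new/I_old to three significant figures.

Before rotation:
By Malus's law, I₁ = I₀ cos²(43° − 0°) = I₀ cos²(43°) = 0.5349 I₀.
I₂ = I₁ cos²(77° − 43°) = 0.5349 I₀ · cos²(34°) = 0.3676 I₀.
I₃ = I₂ cos²(117° − 77°) = 0.3676 I₀ · cos²(40°) = 0.2157 I₀.
After rotation:
I₁ = I₀ cos²(17° − 0°) = I₀ cos²(17°) = 0.9145 I₀.
I₂ = I₁ cos²(77° − 17°) = 0.9145 I₀ · cos²(60°) = 0.2286 I₀.
I₃ = I₂ cos²(117° − 77°) = 0.2286 I₀ · cos²(40°) = 0.1342 I₀.
Ratio = 0.1342 / 0.2157 = 0.6219.

I_new/I_old ≈ 0.622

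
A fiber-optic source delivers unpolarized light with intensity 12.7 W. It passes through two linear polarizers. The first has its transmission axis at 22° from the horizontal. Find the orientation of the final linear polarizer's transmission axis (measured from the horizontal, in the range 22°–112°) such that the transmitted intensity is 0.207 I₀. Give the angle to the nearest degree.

θ ≈ 72°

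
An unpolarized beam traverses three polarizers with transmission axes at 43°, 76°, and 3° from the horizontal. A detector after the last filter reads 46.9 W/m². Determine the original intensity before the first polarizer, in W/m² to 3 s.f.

I₀ ≈ 1560 W/m²

Unpolarized light through the first polarizer → I₁ = ½ I₀, now polarized at 43°.
I₂ = I₁ cos²(76° − 43°) = 0.5 I₀ · cos²(33°) = 0.3517 I₀.
I₃ = I₂ cos²(3° − 76°) = 0.3517 I₀ · cos²(73°) = 0.03006 I₀.
So 46.9 W/m² = 0.03006 I₀, giving I₀ = 46.9/0.03006 = 1560 W/m².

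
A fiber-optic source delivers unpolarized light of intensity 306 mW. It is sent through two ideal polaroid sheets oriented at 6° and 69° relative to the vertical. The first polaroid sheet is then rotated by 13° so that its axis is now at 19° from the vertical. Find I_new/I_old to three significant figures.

I_new/I_old ≈ 2.00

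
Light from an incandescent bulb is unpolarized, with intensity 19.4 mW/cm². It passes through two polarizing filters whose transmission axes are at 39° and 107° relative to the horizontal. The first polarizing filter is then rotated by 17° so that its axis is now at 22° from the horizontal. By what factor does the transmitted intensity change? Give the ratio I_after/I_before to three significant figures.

I_new/I_old ≈ 0.0541

Before rotation:
Unpolarized light through the first polarizer → I₁ = ½ I₀, now polarized at 39°.
I₂ = I₁ cos²(107° − 39°) = 0.5 I₀ · cos²(68°) = 0.07017 I₀.
After rotation:
Unpolarized light through the first polarizer → I₁ = ½ I₀, now polarized at 22°.
I₂ = I₁ cos²(107° − 22°) = 0.5 I₀ · cos²(85°) = 0.003798 I₀.
Ratio = 0.003798 / 0.07017 = 0.05413.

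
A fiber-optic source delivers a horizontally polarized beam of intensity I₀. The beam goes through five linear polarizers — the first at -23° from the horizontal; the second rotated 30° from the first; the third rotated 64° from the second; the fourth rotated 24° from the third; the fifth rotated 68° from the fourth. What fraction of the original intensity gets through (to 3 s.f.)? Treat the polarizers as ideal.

≈ 0.0143 I₀

I₁ = I₀ cos²(-23° − 0°) = I₀ cos²(23°) = 0.8473 I₀.
I₂ = I₁ cos²(30°) = 0.8473 · 0.75 I₀ = 0.6355 I₀.
I₃ = I₂ cos²(64°) = 0.6355 · 0.1922 I₀ = 0.1221 I₀.
I₄ = I₃ cos²(24°) = 0.1221 · 0.8346 I₀ = 0.1019 I₀.
I₅ = I₄ cos²(68°) = 0.1019 · 0.1403 I₀ = 0.0143 I₀.
Transmitted fraction = 0.0143.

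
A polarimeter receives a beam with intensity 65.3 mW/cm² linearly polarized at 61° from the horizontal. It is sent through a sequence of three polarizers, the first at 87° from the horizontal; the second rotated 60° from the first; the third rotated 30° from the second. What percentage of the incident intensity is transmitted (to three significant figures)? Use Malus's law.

≈ 15.1%

By Malus's law, I₁ = 65.3 mW/cm² · cos²(26°) = 52.75 mW/cm².
I₂ = I₁ · cos²(60°) = 52.75 · 0.25 = 13.19 mW/cm².
I₃ = I₂ · cos²(30°) = 13.19 · 0.75 = 9.891 mW/cm².
That is 15.15% of the incident intensity.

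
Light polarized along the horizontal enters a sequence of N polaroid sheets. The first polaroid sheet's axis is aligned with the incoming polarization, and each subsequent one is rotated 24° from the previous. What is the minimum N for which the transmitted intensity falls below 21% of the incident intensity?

N = 10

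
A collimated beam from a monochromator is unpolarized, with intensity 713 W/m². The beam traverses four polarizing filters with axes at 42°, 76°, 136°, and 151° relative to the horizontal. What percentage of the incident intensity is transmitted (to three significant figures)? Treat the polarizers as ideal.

Unpolarized light through the first polarizer → I₁ = 713 W/m²/2 = 356.5 W/m², polarized at 42°.
I₂ = I₁ · cos²(34°) = 356.5 · 0.6873 = 245 W/m².
I₃ = I₂ · cos²(60°) = 245 · 0.25 = 61.26 W/m².
I₄ = I₃ · cos²(15°) = 61.26 · 0.933 = 57.15 W/m².
That is 8.016% of the incident intensity.

≈ 8.02%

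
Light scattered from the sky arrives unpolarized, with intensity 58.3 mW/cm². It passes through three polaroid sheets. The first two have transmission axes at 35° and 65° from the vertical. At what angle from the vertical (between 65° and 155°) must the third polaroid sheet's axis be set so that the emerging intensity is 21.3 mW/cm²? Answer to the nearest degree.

θ ≈ 74°

Unpolarized light through the first polarizer → I₁ = ½ I₀, now polarized at 35°.
I₂ = I₁ cos²(65° − 35°) = 0.5 I₀ · cos²(30°) = 0.375 I₀.
Target fraction: 21.3 / 58.3 mW/cm² = 0.3654 of I₀.
Need I₃/I₀ = 0.3654, so cos²(θ − 65°) = 0.3654 / 0.375 = 0.9743.
θ − 65° = arccos(√0.9743) = 9.2°, giving θ ≈ 65 + 9.2 = 74.2°.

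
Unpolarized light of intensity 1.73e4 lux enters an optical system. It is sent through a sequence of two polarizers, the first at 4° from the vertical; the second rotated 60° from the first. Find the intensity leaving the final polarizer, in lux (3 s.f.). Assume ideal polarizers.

I ≈ 2160 lux

Unpolarized light through the first polarizer → I₁ = 1.73e4 lux/2 = 8650 lux, polarized at 4°.
I₂ = I₁ · cos²(60°) = 8650 · 0.25 = 2163 lux.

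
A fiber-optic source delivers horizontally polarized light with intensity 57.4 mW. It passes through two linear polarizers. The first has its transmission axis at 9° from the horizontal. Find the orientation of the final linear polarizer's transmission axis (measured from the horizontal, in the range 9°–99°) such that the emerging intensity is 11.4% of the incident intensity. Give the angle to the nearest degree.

I₁ = I₀ cos²(9° − 0°) = I₀ cos²(9°) = 0.9755 I₀.
Need I₂/I₀ = 0.114, so cos²(θ − 9°) = 0.114 / 0.9755 = 0.1169.
θ − 9° = arccos(√0.1169) = 70.0°, giving θ ≈ 9 + 70.0 = 79.0°.

θ ≈ 79°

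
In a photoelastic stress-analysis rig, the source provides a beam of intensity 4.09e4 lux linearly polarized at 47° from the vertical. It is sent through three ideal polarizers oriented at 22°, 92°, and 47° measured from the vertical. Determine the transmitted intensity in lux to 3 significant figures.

I₁ = 4.09e4 lux · cos²(25°) = 3.36e+04 lux.
I₂ = I₁ · cos²(70°) = 3.36e+04 · 0.117 = 3930 lux.
I₃ = I₂ · cos²(45°) = 3930 · 0.5 = 1965 lux.

I ≈ 1960 lux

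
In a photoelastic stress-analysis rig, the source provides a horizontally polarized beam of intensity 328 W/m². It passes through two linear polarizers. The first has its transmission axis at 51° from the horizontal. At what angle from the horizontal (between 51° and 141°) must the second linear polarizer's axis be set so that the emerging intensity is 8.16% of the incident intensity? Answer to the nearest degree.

θ ≈ 114°

By Malus's law, I₁ = I₀ cos²(51° − 0°) = I₀ cos²(51°) = 0.396 I₀.
Need I₂/I₀ = 0.0816, so cos²(θ − 51°) = 0.0816 / 0.396 = 0.206.
θ − 51° = arccos(√0.206) = 63.0°, giving θ ≈ 51 + 63.0 = 114.0°.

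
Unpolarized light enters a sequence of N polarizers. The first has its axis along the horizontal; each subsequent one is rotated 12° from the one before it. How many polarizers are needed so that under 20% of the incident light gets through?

N = 22

First polarizer halves the unpolarized light: factor 1/2.
Each further stage multiplies by cos²(12°) = 0.9568.
After N polarizers: T = 0.5·0.9568^(N−1). Require T < 0.20 ⇒ N−1 > ln(0.20/0.5)/ln(0.9568) = 20.74, so N−1 ≥ 21 and N = 22.
Check: N=22 gives T = 0.1977 < 0.20; N=21 gives T = 0.2066.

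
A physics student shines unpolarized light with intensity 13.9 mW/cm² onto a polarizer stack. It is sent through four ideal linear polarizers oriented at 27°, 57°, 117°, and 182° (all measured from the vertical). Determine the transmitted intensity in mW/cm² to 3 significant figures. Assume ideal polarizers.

Unpolarized light through the first polarizer → I₁ = 13.9 mW/cm²/2 = 6.95 mW/cm², polarized at 27°.
I₂ = I₁ · cos²(30°) = 6.95 · 0.75 = 5.213 mW/cm².
I₃ = I₂ · cos²(60°) = 5.213 · 0.25 = 1.303 mW/cm².
I₄ = I₃ · cos²(65°) = 1.303 · 0.1786 = 0.2327 mW/cm².

I ≈ 0.233 mW/cm²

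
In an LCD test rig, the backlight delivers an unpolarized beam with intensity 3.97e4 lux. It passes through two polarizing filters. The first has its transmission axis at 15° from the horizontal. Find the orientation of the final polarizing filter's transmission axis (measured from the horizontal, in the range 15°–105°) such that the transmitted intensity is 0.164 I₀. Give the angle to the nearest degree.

Unpolarized light through the first polarizer → I₁ = ½ I₀, now polarized at 15°.
Need I₂/I₀ = 0.164, so cos²(θ − 15°) = 0.164 / 0.5 = 0.328.
θ − 15° = arccos(√0.328) = 55.1°, giving θ ≈ 15 + 55.1 = 70.1°.

θ ≈ 70°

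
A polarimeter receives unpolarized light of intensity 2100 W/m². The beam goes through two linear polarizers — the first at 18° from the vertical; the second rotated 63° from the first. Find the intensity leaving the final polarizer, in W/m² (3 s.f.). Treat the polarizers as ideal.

Unpolarized light through the first polarizer → I₁ = 2100 W/m²/2 = 1050 W/m², polarized at 18°.
I₂ = I₁ · cos²(63°) = 1050 · 0.2061 = 216.4 W/m².

I ≈ 216 W/m²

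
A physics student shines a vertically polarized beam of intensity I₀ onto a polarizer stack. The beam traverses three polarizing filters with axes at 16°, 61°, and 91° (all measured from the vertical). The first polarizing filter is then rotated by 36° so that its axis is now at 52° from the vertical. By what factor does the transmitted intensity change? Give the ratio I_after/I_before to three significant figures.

I_new/I_old ≈ 0.800

Before rotation:
By Malus's law, I₁ = I₀ cos²(16° − 0°) = I₀ cos²(16°) = 0.924 I₀.
I₂ = I₁ cos²(61° − 16°) = 0.924 I₀ · cos²(45°) = 0.462 I₀.
I₃ = I₂ cos²(91° − 61°) = 0.462 I₀ · cos²(30°) = 0.3465 I₀.
After rotation:
I₁ = I₀ cos²(52° − 0°) = I₀ cos²(52°) = 0.379 I₀.
I₂ = I₁ cos²(61° − 52°) = 0.379 I₀ · cos²(9°) = 0.3698 I₀.
I₃ = I₂ cos²(91° − 61°) = 0.3698 I₀ · cos²(30°) = 0.2773 I₀.
Ratio = 0.2773 / 0.3465 = 0.8003.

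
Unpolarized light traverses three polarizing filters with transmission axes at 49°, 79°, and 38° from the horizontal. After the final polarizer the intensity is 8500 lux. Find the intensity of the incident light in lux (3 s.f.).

I₀ ≈ 3.98e4 lux

Unpolarized light through the first polarizer → I₁ = ½ I₀, now polarized at 49°.
I₂ = I₁ cos²(79° − 49°) = 0.5 I₀ · cos²(30°) = 0.375 I₀.
I₃ = I₂ cos²(38° − 79°) = 0.375 I₀ · cos²(41°) = 0.2136 I₀.
So 8500 lux = 0.2136 I₀, giving I₀ = 8500/0.2136 = 3.979e+04 lux.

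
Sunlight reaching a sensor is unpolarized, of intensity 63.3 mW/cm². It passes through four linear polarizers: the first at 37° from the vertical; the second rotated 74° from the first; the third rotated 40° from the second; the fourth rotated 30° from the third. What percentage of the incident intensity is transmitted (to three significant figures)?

Unpolarized light through the first polarizer → I₁ = 63.3 mW/cm²/2 = 31.65 mW/cm², polarized at 37°.
I₂ = I₁ · cos²(74°) = 31.65 · 0.07598 = 2.405 mW/cm².
I₃ = I₂ · cos²(40°) = 2.405 · 0.5868 = 1.411 mW/cm².
I₄ = I₃ · cos²(30°) = 1.411 · 0.75 = 1.058 mW/cm².
That is 1.672% of the incident intensity.

≈ 1.67%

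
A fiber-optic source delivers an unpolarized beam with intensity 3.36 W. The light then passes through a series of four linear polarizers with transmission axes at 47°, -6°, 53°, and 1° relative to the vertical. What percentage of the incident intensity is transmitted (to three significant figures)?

≈ 1.82%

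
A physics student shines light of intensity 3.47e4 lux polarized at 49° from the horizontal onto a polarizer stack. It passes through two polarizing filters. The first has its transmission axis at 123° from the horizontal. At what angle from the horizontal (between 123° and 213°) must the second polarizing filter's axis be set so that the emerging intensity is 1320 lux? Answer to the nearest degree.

I₁ = I₀ cos²(123° − 49°) = I₀ cos²(74°) = 0.07598 I₀.
Target fraction: 1320 / 3.47e4 lux = 0.03804 of I₀.
Need I₂/I₀ = 0.03804, so cos²(θ − 123°) = 0.03804 / 0.07598 = 0.5007.
θ − 123° = arccos(√0.5007) = 45.0°, giving θ ≈ 123 + 45.0 = 168.0°.

θ ≈ 168°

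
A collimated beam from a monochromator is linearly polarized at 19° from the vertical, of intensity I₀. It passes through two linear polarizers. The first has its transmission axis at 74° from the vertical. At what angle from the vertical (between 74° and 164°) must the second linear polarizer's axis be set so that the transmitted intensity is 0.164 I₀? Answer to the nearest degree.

By Malus's law, I₁ = I₀ cos²(74° − 19°) = I₀ cos²(55°) = 0.329 I₀.
Need I₂/I₀ = 0.164, so cos²(θ − 74°) = 0.164 / 0.329 = 0.4985.
θ − 74° = arccos(√0.4985) = 45.1°, giving θ ≈ 74 + 45.1 = 119.1°.

θ ≈ 119°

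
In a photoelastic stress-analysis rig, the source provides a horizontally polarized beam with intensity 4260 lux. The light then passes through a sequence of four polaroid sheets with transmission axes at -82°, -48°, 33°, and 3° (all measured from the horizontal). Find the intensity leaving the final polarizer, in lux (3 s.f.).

I ≈ 1.04 lux

I₁ = 4260 lux · cos²(82°) = 82.51 lux.
I₂ = I₁ · cos²(34°) = 82.51 · 0.6873 = 56.71 lux.
I₃ = I₂ · cos²(81°) = 56.71 · 0.02447 = 1.388 lux.
I₄ = I₃ · cos²(30°) = 1.388 · 0.75 = 1.041 lux.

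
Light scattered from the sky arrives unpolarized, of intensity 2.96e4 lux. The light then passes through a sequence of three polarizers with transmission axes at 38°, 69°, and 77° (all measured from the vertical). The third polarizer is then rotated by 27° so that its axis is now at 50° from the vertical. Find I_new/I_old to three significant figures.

I_new/I_old ≈ 0.912

Before rotation:
Unpolarized light through the first polarizer → I₁ = ½ I₀, now polarized at 38°.
I₂ = I₁ cos²(69° − 38°) = 0.5 I₀ · cos²(31°) = 0.3674 I₀.
I₃ = I₂ cos²(77° − 69°) = 0.3674 I₀ · cos²(8°) = 0.3603 I₀.
After rotation:
Unpolarized light through the first polarizer → I₁ = ½ I₀, now polarized at 38°.
I₂ = I₁ cos²(69° − 38°) = 0.5 I₀ · cos²(31°) = 0.3674 I₀.
I₃ = I₂ cos²(50° − 69°) = 0.3674 I₀ · cos²(19°) = 0.3284 I₀.
Ratio = 0.3284 / 0.3603 = 0.9117.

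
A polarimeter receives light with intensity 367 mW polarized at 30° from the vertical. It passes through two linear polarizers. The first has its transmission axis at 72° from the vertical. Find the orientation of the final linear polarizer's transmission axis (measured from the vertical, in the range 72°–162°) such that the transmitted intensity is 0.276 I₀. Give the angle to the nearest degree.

θ ≈ 117°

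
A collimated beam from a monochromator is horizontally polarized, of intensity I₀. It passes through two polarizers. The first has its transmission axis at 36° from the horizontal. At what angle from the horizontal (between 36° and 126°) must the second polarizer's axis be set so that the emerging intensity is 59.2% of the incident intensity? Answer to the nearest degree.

By Malus's law, I₁ = I₀ cos²(36° − 0°) = I₀ cos²(36°) = 0.6545 I₀.
Need I₂/I₀ = 0.592, so cos²(θ − 36°) = 0.592 / 0.6545 = 0.9045.
θ − 36° = arccos(√0.9045) = 18.0°, giving θ ≈ 36 + 18.0 = 54.0°.

θ ≈ 54°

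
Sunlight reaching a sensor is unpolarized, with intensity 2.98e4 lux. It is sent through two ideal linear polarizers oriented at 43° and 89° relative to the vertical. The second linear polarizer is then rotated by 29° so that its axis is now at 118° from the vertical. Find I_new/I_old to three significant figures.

I_new/I_old ≈ 0.139

Before rotation:
Unpolarized light through the first polarizer → I₁ = ½ I₀, now polarized at 43°.
I₂ = I₁ cos²(89° − 43°) = 0.5 I₀ · cos²(46°) = 0.2413 I₀.
After rotation:
Unpolarized light through the first polarizer → I₁ = ½ I₀, now polarized at 43°.
I₂ = I₁ cos²(118° − 43°) = 0.5 I₀ · cos²(75°) = 0.03349 I₀.
Ratio = 0.03349 / 0.2413 = 0.1388.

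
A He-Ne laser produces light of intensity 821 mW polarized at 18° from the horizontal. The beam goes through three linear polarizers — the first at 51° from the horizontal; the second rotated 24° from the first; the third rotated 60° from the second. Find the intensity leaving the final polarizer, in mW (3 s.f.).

I ≈ 120 mW

By Malus's law, I₁ = 821 mW · cos²(33°) = 577.5 mW.
I₂ = I₁ · cos²(24°) = 577.5 · 0.8346 = 481.9 mW.
I₃ = I₂ · cos²(60°) = 481.9 · 0.25 = 120.5 mW.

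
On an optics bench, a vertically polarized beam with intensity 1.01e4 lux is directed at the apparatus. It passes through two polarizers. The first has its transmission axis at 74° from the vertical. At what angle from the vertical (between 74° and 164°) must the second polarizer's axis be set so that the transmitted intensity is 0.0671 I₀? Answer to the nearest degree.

I₁ = I₀ cos²(74° − 0°) = I₀ cos²(74°) = 0.07598 I₀.
Need I₂/I₀ = 0.0671, so cos²(θ − 74°) = 0.0671 / 0.07598 = 0.8832.
θ − 74° = arccos(√0.8832) = 20.0°, giving θ ≈ 74 + 20.0 = 94.0°.

θ ≈ 94°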